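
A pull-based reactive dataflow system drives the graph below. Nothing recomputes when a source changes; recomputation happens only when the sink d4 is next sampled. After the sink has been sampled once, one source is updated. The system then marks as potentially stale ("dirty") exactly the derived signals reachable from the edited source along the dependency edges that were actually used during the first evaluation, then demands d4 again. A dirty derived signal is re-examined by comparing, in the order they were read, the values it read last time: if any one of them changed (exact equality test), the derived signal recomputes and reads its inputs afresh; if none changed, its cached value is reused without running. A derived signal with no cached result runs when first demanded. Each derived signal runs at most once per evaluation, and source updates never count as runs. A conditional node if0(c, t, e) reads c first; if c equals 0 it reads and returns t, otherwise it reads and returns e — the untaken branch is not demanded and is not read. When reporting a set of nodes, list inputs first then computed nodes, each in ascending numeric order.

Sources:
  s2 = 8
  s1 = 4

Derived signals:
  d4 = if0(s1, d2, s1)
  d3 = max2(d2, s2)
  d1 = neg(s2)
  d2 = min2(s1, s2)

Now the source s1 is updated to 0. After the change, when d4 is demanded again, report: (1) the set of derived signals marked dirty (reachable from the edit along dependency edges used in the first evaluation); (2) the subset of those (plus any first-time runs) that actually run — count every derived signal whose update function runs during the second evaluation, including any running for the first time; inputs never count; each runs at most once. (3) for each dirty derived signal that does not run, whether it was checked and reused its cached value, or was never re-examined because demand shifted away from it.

Marked dirty: d4.
Derived signals that run: d2, d4 — 2 in total.
Every dirty derived signal ran.
Key observation: a condition flipped, so demand reaches new nodes — d2 runs for the first time.

First evaluation (everything demanded from the output):
  d4 = if0(s1=4 -> else branch s1) = 4

Propagation after the edit:
  d2: demanded for the first time — runs, produces 0.
  d4: runs — s1 4->0; s1 4->0; result 0.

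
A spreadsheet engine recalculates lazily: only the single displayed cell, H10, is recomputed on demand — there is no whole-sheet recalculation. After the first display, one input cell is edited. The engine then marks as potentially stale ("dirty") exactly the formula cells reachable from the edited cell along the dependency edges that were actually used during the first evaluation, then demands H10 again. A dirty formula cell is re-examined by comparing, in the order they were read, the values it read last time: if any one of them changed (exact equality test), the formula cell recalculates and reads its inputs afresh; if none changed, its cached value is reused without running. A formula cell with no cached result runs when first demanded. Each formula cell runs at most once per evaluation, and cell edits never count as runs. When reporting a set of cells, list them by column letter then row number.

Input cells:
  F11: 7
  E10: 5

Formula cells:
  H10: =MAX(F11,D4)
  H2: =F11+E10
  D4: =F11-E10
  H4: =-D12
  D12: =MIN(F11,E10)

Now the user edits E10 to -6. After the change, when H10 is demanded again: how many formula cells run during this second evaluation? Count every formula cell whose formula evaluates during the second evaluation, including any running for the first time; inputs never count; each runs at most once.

First evaluation (everything demanded from the output):
  D4 = 7 - 5 = 2
  H10 = MAX(7, 2) = 7

Propagation after the edit:
  D4: runs — E10 5->-6; result 13.
  H10: runs — D4 2->13; result 13.

Formula cells that run: D4, H10 — 2 in total.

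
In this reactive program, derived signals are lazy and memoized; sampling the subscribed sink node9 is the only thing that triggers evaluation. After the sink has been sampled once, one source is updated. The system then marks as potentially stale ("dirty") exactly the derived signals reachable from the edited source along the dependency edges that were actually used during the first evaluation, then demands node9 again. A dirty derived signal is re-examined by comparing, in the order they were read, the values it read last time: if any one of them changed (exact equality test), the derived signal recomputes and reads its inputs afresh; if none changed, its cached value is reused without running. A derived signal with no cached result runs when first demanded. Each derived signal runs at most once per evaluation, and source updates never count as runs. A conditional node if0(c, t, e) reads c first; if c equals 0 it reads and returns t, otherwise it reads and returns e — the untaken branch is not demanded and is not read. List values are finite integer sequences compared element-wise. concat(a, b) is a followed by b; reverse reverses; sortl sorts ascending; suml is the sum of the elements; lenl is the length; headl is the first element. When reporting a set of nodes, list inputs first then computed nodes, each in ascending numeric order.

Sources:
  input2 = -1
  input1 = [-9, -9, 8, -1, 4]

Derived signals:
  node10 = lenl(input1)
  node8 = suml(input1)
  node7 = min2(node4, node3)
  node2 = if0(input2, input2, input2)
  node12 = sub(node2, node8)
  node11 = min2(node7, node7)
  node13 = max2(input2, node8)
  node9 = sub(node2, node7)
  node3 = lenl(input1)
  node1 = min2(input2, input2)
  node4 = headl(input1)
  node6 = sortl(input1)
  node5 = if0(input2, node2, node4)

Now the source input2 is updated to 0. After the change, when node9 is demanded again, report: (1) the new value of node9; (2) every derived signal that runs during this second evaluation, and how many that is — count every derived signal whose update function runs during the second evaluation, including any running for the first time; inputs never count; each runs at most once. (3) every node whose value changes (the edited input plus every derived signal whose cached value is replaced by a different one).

First demand of the output computes:
  node2 = if0(input2=-1 -> else branch input2) = -1
  node3 = lenl([-9, -9, 8, -1, 4]) = 5
  node4 = headl([-9, -9, 8, -1, 4]) = -9
  node7 = min2(-9, 5) = -9
  node9 = sub(-1, -9) = 8

After the edit, cleaning proceeds:
  node2: a read changed (input2 -1->0; input2 -1->0) — executes, giving 0.
  node9: a read changed (node2 -1->0) — executes, giving 9.

Demanding node9 again yields 9.
2 derived signals run: node2, node9.
The nodes whose values change: input2, node2, node9.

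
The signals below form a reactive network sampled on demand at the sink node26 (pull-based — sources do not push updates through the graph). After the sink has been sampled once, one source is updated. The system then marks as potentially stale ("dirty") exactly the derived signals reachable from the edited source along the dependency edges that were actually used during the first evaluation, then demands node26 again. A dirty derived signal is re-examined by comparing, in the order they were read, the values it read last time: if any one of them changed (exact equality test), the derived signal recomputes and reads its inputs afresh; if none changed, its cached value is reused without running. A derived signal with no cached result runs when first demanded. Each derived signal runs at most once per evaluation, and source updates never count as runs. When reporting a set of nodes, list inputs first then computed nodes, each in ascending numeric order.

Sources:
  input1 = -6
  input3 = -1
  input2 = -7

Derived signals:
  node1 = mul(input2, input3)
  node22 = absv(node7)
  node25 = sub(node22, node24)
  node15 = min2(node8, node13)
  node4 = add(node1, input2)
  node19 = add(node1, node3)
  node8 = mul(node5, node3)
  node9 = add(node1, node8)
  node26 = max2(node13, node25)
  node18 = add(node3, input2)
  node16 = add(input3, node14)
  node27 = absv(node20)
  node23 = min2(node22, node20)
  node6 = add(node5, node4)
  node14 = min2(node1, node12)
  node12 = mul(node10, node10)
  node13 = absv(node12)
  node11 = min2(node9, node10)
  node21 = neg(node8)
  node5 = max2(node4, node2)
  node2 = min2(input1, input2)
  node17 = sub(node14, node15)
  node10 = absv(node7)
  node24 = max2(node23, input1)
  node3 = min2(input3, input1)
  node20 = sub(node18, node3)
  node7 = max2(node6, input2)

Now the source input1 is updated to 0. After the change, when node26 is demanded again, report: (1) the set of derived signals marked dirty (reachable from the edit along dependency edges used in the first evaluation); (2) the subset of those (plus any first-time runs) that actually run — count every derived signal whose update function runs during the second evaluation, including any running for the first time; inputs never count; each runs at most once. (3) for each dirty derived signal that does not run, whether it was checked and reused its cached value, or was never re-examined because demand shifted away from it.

Initial pass — values computed on the first demand:
  node1 = mul(-7, -1) = 7
  node2 = min2(-6, -7) = -7
  node3 = min2(-1, -6) = -6
  node4 = add(7, -7) = 0
  node5 = max2(0, -7) = 0
  node6 = add(0, 0) = 0
  node7 = max2(0, -7) = 0
  node10 = absv(0) = 0
  node12 = mul(0, 0) = 0
  node13 = absv(0) = 0
  node18 = add(-6, -7) = -13
  node20 = sub(-13, -6) = -7
  node22 = absv(0) = 0
  node23 = min2(0, -7) = -7
  node24 = max2(-7, -6) = -6
  node25 = sub(0, -6) = 6
  node26 = max2(0, 6) = 6

Second demand — change propagation:
  node2: re-runs because input1 -6->0; new result -7 (unchanged).
  node3: re-runs because input1 -6->0; new result -1.
  node5: re-examined; everything it read last time is the same (node4 unchanged, node2 unchanged) — cache 0 kept, no run.
  node6: re-examined; everything it read last time is the same (node5 unchanged, node4 unchanged) — cache 0 kept, no run.
  node7: re-examined; everything it read last time is the same (node6 unchanged, input2 unchanged) — cache 0 kept, no run.
  node10: re-examined; everything it read last time is the same (node7 unchanged) — cache 0 kept, no run.
  node12: re-examined; everything it read last time is the same (node10 unchanged, node10 unchanged) — cache 0 kept, no run.
  node13: re-examined; everything it read last time is the same (node12 unchanged) — cache 0 kept, no run.
  node18: re-runs because node3 -6->-1; new result -8.
  node20: re-runs because node18 -13->-8; node3 -6->-1; new result -7 (unchanged).
  node22: re-examined; everything it read last time is the same (node7 unchanged) — cache 0 kept, no run.
  node23: re-examined; everything it read last time is the same (node22 unchanged, node20 unchanged) — cache -7 kept, no run.
  node24: re-runs because input1 -6->0; new result 0.
  node25: re-runs because node24 -6->0; new result 0.
  node26: re-runs because node25 6->0; new result 0.

The important point: at node5 every value read last time is unchanged, so the dirty flag clears without a run.

Dirty set: node2, node3, node5, node6, node7, node10, node12, node13, node18, node20, node22, node23, node24, node25, node26.
Run set: node2, node3, node18, node20, node24, node25, node26 (7 run).
Re-examined without running (cache reused): node5, node6, node7, node10, node12, node13, node22, node23.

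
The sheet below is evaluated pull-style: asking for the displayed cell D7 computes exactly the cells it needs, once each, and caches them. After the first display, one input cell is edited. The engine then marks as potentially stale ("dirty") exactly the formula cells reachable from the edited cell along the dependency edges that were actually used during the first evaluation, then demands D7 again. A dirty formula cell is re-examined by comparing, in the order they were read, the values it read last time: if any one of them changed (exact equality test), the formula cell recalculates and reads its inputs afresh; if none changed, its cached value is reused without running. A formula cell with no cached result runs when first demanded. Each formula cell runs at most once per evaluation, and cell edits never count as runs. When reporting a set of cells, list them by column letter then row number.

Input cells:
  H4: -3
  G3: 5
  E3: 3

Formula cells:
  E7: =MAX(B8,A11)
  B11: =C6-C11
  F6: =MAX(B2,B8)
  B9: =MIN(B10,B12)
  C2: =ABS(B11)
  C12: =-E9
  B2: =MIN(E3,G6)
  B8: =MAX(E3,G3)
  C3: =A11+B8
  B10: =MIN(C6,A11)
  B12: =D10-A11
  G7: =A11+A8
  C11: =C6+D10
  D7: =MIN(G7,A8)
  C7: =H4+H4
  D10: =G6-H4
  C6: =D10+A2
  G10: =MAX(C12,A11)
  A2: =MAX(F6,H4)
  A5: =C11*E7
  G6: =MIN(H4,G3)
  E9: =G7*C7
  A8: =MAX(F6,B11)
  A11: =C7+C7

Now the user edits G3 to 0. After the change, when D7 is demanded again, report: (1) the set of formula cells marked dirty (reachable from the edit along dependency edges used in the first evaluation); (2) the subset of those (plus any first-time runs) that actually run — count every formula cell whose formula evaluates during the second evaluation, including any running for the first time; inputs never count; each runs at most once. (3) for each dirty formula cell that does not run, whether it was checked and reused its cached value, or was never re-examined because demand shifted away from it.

The edit dirties: A2, A8, B2, B8, B11, C6, C11, D7, D10, F6, G6, G7.
10 formula cells run: A2, A8, B8, B11, C6, C11, D7, F6, G6, G7.
Cache hits after checking: B2, D10.
Note where the cutoff bites: B2 is checked, finds nothing changed, and keeps its cache.

First demand of the output computes:
  B8 = MAX(3, 5) = 5
  C7 = -3 + -3 = -6
  A11 = -6 + -6 = -12
  G6 = MIN(-3, 5) = -3
  B2 = MIN(3, -3) = -3
  D10 = -3 - -3 = 0
  F6 = MAX(-3, 5) = 5
  A2 = MAX(5, -3) = 5
  C6 = 0 + 5 = 5
  C11 = 5 + 0 = 5
  B11 = 5 - 5 = 0
  A8 = MAX(5, 0) = 5
  G7 = -12 + 5 = -7
  D7 = MIN(-7, 5) = -7

After the edit, cleaning proceeds:
  B8: a read changed (G3 5->0) — executes, giving 3.
  G6: a read changed (G3 5->0) — executes, giving -3 — identical to its old value.
  B2: dirty, but its reads are unchanged (E3 unchanged, G6 unchanged); cached -3 stands.
  D10: dirty, but its reads are unchanged (G6 unchanged, H4 unchanged); cached 0 stands.
  F6: a read changed (B8 5->3) — executes, giving 3.
  A2: a read changed (F6 5->3) — executes, giving 3.
  C6: a read changed (A2 5->3) — executes, giving 3.
  C11: a read changed (C6 5->3) — executes, giving 3.
  B11: a read changed (C6 5->3; C11 5->3) — executes, giving 0 — identical to its old value.
  A8: a read changed (F6 5->3) — executes, giving 3.
  G7: a read changed (A8 5->3) — executes, giving -9.
  D7: a read changed (G7 -7->-9; A8 5->3) — executes, giving -9.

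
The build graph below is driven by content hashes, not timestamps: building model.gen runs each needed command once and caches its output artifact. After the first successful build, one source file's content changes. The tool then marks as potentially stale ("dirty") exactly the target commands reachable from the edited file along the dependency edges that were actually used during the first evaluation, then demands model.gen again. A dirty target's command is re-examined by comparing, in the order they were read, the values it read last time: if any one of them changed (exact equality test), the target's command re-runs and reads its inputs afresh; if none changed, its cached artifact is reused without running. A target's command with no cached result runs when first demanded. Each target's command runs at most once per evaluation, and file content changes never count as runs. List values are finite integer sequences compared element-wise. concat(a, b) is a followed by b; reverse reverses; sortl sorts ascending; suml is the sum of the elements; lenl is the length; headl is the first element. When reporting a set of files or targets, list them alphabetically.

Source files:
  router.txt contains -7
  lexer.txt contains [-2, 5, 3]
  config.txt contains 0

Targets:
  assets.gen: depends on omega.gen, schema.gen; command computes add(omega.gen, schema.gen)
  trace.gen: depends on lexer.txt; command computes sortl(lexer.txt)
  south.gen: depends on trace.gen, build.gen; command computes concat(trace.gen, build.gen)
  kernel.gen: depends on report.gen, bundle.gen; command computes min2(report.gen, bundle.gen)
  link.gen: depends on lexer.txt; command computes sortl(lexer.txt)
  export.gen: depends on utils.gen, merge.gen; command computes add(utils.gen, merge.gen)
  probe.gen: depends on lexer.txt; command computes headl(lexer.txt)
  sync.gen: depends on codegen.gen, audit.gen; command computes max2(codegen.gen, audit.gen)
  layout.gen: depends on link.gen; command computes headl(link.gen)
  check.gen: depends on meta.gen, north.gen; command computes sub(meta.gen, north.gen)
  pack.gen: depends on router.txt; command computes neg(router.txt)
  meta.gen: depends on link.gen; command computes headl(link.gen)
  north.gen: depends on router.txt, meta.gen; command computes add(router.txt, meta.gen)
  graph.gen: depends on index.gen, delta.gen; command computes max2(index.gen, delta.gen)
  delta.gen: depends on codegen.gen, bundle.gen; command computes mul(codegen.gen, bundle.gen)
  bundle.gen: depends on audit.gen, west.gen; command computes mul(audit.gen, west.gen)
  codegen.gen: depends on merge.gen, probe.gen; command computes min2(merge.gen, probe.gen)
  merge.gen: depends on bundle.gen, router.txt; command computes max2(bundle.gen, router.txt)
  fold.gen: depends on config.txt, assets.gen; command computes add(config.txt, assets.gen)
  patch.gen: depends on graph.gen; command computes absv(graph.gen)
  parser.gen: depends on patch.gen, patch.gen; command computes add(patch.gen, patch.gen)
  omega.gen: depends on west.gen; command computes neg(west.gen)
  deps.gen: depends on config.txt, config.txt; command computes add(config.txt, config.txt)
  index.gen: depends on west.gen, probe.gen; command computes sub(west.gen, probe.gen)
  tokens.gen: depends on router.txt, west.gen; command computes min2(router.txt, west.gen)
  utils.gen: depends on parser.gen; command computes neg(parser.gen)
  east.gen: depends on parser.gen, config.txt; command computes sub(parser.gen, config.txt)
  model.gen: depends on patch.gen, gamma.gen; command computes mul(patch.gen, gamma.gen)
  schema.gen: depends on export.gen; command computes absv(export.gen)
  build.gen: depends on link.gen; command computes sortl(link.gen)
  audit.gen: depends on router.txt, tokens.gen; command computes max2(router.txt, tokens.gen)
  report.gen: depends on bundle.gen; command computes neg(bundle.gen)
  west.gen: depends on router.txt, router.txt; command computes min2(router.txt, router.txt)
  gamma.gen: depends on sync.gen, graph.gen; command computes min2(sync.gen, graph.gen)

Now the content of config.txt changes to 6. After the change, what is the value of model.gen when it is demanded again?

model.gen now evaluates to -25.
The important point: nothing the output needs ever reads config.txt, so the edit is invisible to it.

Initial pass — values computed on the first demand:
  probe.gen = headl([-2, 5, 3]) = -2
  west.gen = min2(-7, -7) = -7
  index.gen = sub(-7, -2) = -5
  tokens.gen = min2(-7, -7) = -7
  audit.gen = max2(-7, -7) = -7
  bundle.gen = mul(-7, -7) = 49
  merge.gen = max2(49, -7) = 49
  codegen.gen = min2(49, -2) = -2
  delta.gen = mul(-2, 49) = -98
  graph.gen = max2(-5, -98) = -5
  patch.gen = absv(-5) = 5
  sync.gen = max2(-2, -7) = -2
  gamma.gen = min2(-2, -5) = -5
  model.gen = mul(5, -5) = -25

Second demand — change propagation:
  no demanded computation ever read config.txt, so the edit dirties nothing and nothing runs.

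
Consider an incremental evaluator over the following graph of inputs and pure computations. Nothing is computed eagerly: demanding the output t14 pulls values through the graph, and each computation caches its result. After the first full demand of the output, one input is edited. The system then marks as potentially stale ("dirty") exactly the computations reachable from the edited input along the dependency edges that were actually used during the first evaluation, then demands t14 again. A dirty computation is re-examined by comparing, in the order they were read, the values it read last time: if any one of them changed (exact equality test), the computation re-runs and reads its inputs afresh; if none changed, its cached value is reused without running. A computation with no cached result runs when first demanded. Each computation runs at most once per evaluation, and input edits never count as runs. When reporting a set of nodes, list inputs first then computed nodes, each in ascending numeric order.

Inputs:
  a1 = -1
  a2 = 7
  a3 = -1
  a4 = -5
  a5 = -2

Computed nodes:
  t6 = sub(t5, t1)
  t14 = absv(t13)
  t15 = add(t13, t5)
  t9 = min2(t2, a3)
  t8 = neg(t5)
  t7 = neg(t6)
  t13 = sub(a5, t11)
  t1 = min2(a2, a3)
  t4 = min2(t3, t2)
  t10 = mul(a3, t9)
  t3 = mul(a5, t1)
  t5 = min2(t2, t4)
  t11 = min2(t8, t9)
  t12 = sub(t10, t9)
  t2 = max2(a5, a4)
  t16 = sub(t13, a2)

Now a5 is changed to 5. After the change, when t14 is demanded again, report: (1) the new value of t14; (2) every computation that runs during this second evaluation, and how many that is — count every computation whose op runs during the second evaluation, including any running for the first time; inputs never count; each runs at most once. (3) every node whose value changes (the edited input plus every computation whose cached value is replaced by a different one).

Initial pass — values computed on the first demand:
  t1 = min2(7, -1) = -1
  t2 = max2(-2, -5) = -2
  t3 = mul(-2, -1) = 2
  t4 = min2(2, -2) = -2
  t5 = min2(-2, -2) = -2
  t8 = neg(-2) = 2
  t9 = min2(-2, -1) = -2
  t11 = min2(2, -2) = -2
  t13 = sub(-2, -2) = 0
  t14 = absv(0) = 0

Second demand — change propagation:
  t2: re-runs because a5 -2->5; new result 5.
  t3: re-runs because a5 -2->5; new result -5.
  t4: re-runs because t3 2->-5; t2 -2->5; new result -5.
  t5: re-runs because t2 -2->5; t4 -2->-5; new result -5.
  t8: re-runs because t5 -2->-5; new result 5.
  t9: re-runs because t2 -2->5; new result -1.
  t11: re-runs because t8 2->5; t9 -2->-1; new result -1.
  t13: re-runs because a5 -2->5; t11 -2->-1; new result 6.
  t14: re-runs because t13 0->6; new result 6.

t14 now evaluates to 6.
Run set: t2, t3, t4, t5, t8, t9, t11, t13, t14 (9 run).
Changed values: a5, t2, t3, t4, t5, t8, t9, t11, t13, t14.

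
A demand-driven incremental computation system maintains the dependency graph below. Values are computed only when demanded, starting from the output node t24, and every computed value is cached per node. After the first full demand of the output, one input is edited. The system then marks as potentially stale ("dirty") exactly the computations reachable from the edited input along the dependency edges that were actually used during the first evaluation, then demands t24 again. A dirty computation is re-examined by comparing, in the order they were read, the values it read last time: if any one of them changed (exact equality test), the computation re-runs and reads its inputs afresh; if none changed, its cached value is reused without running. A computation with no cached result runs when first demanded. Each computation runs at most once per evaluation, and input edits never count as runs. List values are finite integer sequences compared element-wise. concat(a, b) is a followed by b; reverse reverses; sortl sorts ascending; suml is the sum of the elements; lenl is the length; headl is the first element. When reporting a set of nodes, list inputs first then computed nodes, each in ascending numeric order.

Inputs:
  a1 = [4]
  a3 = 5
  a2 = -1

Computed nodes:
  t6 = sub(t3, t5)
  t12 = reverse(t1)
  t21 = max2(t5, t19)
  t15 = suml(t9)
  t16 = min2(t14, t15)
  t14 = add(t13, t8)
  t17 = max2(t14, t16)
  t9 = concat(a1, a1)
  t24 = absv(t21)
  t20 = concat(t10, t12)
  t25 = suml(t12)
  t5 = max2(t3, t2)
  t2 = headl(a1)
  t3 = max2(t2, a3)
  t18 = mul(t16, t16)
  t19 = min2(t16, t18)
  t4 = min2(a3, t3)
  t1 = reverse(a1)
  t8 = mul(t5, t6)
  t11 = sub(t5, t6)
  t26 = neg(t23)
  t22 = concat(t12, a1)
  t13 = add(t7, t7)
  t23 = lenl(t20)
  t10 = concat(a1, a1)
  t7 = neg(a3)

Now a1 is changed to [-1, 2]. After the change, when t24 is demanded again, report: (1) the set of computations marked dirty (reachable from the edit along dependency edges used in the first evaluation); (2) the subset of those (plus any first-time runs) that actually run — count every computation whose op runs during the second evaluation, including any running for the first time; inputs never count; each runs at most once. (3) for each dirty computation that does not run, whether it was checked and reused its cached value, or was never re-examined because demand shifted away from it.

First evaluation (everything demanded from the output):
  t2 = headl([4]) = 4
  t3 = max2(4, 5) = 5
  t5 = max2(5, 4) = 5
  t6 = sub(5, 5) = 0
  t7 = neg(5) = -5
  t8 = mul(5, 0) = 0
  t9 = concat([4], [4]) = [4, 4]
  t13 = add(-5, -5) = -10
  t14 = add(-10, 0) = -10
  t15 = suml([4, 4]) = 8
  t16 = min2(-10, 8) = -10
  t18 = mul(-10, -10) = 100
  t19 = min2(-10, 100) = -10
  t21 = max2(5, -10) = 5
  t24 = absv(5) = 5

Propagation after the edit:
  t2: runs — a1 [4]->[-1, 2]; result -1.
  t3: runs — t2 4->-1; result 5 (same value as before).
  t5: runs — t2 4->-1; result 5 (same value as before).
  t6: checked — values it read are unchanged (t3 unchanged, t5 unchanged); reused cached 0 without running.
  t8: checked — values it read are unchanged (t5 unchanged, t6 unchanged); reused cached 0 without running.
  t9: runs — a1 [4]->[-1, 2]; a1 [4]->[-1, 2]; result [-1, 2, -1, 2].
  t14: checked — values it read are unchanged (t13 unchanged, t8 unchanged); reused cached -10 without running.
  t15: runs — t9 [4, 4]->[-1, 2, -1, 2]; result 2.
  t16: runs — t15 8->2; result -10 (same value as before).
  t18: checked — values it read are unchanged (t16 unchanged, t16 unchanged); reused cached 100 without running.
  t19: checked — values it read are unchanged (t16 unchanged, t18 unchanged); reused cached -10 without running.
  t21: checked — values it read are unchanged (t5 unchanged, t19 unchanged); reused cached 5 without running.
  t24: checked — values it read are unchanged (t21 unchanged); reused cached 5 without running.

Key observation: the cutoff stops propagation at t6 — its inputs' values are unchanged, so it reuses its cache.

Marked dirty: t2, t3, t5, t6, t8, t9, t14, t15, t16, t18, t19, t21, t24.
Computations that run: t2, t3, t5, t9, t15, t16 — 6 in total.
Checked but reused from cache: t6, t8, t14, t18, t19, t21, t24.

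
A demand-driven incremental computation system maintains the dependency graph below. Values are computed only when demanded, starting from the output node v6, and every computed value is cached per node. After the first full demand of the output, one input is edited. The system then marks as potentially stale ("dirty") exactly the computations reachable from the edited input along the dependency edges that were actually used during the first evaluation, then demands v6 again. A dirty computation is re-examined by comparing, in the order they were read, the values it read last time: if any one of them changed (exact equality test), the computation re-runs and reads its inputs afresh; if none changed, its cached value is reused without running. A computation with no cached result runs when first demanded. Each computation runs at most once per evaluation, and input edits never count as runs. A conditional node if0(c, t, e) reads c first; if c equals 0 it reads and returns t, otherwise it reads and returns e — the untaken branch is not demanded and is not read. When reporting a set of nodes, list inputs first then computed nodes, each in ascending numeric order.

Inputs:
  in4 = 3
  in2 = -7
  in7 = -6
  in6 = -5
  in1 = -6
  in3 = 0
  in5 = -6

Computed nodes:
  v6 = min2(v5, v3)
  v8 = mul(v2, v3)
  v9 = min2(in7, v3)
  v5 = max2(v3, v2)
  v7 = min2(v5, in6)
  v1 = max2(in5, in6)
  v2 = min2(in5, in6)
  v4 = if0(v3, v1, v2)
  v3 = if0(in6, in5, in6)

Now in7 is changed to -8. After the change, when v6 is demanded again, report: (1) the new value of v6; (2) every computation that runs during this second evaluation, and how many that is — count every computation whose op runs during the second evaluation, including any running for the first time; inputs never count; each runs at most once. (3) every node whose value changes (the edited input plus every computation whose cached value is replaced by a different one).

First evaluation (everything demanded from the output):
  v2 = min2(-6, -5) = -6
  v3 = if0(in6=-5 -> else branch in6) = -5
  v5 = max2(-5, -6) = -5
  v6 = min2(-5, -5) = -5

Propagation after the edit:
  in7 feeds no computation that the output demands — nothing is marked dirty and nothing runs.

Key observation: in7 is never demanded by the output, so the edit triggers no recomputation at all.

New value of v6: -5.
Computations that run: none — 0 in total.
Values that change: in7.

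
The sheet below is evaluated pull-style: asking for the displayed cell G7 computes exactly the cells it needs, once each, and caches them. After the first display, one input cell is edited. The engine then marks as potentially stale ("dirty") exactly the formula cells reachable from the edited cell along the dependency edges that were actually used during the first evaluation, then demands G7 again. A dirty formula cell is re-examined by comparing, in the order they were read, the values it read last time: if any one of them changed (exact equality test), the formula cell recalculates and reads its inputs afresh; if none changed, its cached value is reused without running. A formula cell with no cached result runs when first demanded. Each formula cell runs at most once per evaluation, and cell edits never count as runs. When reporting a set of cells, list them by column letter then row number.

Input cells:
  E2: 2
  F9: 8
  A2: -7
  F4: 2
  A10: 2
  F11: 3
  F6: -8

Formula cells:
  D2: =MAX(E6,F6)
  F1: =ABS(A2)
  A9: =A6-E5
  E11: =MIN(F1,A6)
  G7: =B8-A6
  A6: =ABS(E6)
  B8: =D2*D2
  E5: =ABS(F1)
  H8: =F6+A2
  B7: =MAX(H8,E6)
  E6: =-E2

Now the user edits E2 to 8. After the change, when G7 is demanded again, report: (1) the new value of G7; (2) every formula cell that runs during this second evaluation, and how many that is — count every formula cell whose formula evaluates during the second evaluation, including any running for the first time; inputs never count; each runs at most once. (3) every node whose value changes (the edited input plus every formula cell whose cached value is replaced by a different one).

Demanding G7 again yields 56.
5 formula cells run: A6, B8, D2, E6, G7.
The nodes whose values change: A6, B8, D2, E2, E6, G7.

First demand of the output computes:
  E6 = -(2) = -2
  A6 = ABS(-2) = 2
  D2 = MAX(-2, -8) = -2
  B8 = -2 * -2 = 4
  G7 = 4 - 2 = 2

After the edit, cleaning proceeds:
  E6: a read changed (E2 2->8) — executes, giving -8.
  A6: a read changed (E6 -2->-8) — executes, giving 8.
  D2: a read changed (E6 -2->-8) — executes, giving -8.
  B8: a read changed (D2 -2->-8; D2 -2->-8) — executes, giving 64.
  G7: a read changed (B8 4->64; A6 2->8) — executes, giving 56.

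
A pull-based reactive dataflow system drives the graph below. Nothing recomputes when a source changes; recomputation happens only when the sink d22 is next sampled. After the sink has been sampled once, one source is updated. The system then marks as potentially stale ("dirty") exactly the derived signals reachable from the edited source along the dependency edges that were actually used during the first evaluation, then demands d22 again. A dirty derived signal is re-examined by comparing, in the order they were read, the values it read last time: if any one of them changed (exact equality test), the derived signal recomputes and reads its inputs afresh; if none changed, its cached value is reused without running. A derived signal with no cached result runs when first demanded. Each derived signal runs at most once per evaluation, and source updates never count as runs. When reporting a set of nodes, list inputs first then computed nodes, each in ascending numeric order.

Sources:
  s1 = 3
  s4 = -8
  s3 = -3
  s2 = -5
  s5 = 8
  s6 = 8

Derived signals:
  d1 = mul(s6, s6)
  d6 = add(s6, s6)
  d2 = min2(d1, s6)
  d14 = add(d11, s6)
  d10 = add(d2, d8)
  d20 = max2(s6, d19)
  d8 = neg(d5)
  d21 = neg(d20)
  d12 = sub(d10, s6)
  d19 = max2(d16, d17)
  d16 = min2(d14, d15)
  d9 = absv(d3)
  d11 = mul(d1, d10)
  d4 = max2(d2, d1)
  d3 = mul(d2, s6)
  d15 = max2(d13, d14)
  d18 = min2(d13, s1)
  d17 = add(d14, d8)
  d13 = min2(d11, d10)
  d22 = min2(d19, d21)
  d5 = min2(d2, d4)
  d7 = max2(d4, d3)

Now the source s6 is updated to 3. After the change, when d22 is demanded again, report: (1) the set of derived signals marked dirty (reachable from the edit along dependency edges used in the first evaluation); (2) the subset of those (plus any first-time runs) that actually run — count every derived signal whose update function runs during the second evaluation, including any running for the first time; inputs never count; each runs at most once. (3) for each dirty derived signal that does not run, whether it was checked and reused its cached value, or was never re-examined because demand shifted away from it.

Marked dirty: d1, d2, d4, d5, d8, d10, d11, d13, d14, d15, d16, d17, d19, d20, d21, d22.
Derived signals that run: d1, d2, d4, d5, d8, d10, d11, d14, d15, d16, d17, d19, d20, d21, d22 — 15 in total.
Checked but reused from cache: d13.
Key observation: the cutoff stops propagation at d13 — its inputs' values are unchanged, so it reuses its cache.

First evaluation (everything demanded from the output):
  d1 = mul(8, 8) = 64
  d2 = min2(64, 8) = 8
  d4 = max2(8, 64) = 64
  d5 = min2(8, 64) = 8
  d8 = neg(8) = -8
  d10 = add(8, -8) = 0
  d11 = mul(64, 0) = 0
  d13 = min2(0, 0) = 0
  d14 = add(0, 8) = 8
  d15 = max2(0, 8) = 8
  d16 = min2(8, 8) = 8
  d17 = add(8, -8) = 0
  d19 = max2(8, 0) = 8
  d20 = max2(8, 8) = 8
  d21 = neg(8) = -8
  d22 = min2(8, -8) = -8

Propagation after the edit:
  d1: runs — s6 8->3; s6 8->3; result 9.
  d2: runs — d1 64->9; s6 8->3; result 3.
  d4: runs — d2 8->3; d1 64->9; result 9.
  d5: runs — d2 8->3; d4 64->9; result 3.
  d8: runs — d5 8->3; result -3.
  d10: runs — d2 8->3; d8 -8->-3; result 0 (same value as before).
  d11: runs — d1 64->9; result 0 (same value as before).
  d13: checked — values it read are unchanged (d11 unchanged, d10 unchanged); reused cached 0 without running.
  d14: runs — s6 8->3; result 3.
  d15: runs — d14 8->3; result 3.
  d16: runs — d14 8->3; d15 8->3; result 3.
  d17: runs — d14 8->3; d8 -8->-3; result 0 (same value as before).
  d19: runs — d16 8->3; result 3.
  d20: runs — s6 8->3; d19 8->3; result 3.
  d21: runs — d20 8->3; result -3.
  d22: runs — d19 8->3; d21 -8->-3; result -3.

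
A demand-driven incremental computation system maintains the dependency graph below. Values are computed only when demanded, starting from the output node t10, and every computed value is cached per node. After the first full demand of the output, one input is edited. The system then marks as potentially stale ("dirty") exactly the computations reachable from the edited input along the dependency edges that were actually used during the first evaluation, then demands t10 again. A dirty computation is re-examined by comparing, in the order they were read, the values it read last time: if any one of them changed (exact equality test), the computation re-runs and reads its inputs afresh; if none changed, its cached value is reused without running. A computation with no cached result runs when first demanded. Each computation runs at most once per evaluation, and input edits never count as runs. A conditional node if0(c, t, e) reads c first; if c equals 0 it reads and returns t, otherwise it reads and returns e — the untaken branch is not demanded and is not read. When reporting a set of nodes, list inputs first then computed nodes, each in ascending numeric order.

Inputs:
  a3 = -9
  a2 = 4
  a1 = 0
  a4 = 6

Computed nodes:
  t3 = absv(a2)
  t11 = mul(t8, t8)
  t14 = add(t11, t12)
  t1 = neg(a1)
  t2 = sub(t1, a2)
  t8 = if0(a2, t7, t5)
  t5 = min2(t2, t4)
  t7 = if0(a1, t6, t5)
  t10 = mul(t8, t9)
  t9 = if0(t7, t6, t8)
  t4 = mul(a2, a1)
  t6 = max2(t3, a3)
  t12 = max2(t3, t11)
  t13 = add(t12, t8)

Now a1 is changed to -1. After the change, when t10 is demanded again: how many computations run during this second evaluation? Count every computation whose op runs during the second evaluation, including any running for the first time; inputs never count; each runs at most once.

Computations that run: t1, t2, t4, t5, t7, t9 — 6 in total.
Key observation: the cutoff stops propagation at t8 — its inputs' values are unchanged, so it reuses its cache.

First evaluation (everything demanded from the output):
  t1 = neg(0) = 0
  t2 = sub(0, 4) = -4
  t3 = absv(4) = 4
  t4 = mul(4, 0) = 0
  t5 = min2(-4, 0) = -4
  t6 = max2(4, -9) = 4
  t7 = if0(a1=0 -> then branch t6) = 4
  t8 = if0(a2=4 -> else branch t5) = -4
  t9 = if0(t7=4 -> else branch t8) = -4
  t10 = mul(-4, -4) = 16

Propagation after the edit:
  t1: runs — a1 0->-1; result 1.
  t2: runs — t1 0->1; result -3.
  t4: runs — a1 0->-1; result -4.
  t5: runs — t2 -4->-3; t4 0->-4; result -4 (same value as before).
  t7: runs — a1 0->-1; result -4.
  t8: checked — values it read are unchanged (a2 unchanged, t5 unchanged); reused cached -4 without running.
  t9: runs — t7 4->-4; result -4 (same value as before).
  t10: checked — values it read are unchanged (t8 unchanged, t9 unchanged); reused cached 16 without running.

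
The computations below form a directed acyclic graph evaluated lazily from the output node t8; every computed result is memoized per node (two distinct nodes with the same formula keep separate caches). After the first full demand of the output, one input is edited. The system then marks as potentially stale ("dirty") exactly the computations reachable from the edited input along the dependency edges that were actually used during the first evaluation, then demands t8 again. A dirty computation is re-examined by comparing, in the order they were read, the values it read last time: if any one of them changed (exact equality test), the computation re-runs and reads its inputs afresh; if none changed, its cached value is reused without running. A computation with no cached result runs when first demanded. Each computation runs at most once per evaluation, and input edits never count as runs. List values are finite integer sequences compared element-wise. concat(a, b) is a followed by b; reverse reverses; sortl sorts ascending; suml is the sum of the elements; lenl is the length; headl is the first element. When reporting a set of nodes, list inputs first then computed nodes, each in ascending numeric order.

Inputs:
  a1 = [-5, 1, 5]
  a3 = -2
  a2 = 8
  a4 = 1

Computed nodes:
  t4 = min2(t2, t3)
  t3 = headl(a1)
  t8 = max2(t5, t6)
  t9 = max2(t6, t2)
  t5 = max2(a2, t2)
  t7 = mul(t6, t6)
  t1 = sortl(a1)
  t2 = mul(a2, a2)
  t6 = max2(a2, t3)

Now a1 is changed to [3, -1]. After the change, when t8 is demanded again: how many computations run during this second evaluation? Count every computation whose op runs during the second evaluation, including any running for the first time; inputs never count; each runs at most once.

First demand of the output computes:
  t2 = mul(8, 8) = 64
  t3 = headl([-5, 1, 5]) = -5
  t5 = max2(8, 64) = 64
  t6 = max2(8, -5) = 8
  t8 = max2(64, 8) = 64

After the edit, cleaning proceeds:
  t3: a read changed (a1 [-5, 1, 5]->[3, -1]) — executes, giving 3.
  t6: a read changed (t3 -5->3) — executes, giving 8 — identical to its old value.
  t8: dirty, but its reads are unchanged (t5 unchanged, t6 unchanged); cached 64 stands.

Note the absorption at t6: it re-runs yet its value is the same, leaving the output's value untouched.

2 computations run: t3, t6.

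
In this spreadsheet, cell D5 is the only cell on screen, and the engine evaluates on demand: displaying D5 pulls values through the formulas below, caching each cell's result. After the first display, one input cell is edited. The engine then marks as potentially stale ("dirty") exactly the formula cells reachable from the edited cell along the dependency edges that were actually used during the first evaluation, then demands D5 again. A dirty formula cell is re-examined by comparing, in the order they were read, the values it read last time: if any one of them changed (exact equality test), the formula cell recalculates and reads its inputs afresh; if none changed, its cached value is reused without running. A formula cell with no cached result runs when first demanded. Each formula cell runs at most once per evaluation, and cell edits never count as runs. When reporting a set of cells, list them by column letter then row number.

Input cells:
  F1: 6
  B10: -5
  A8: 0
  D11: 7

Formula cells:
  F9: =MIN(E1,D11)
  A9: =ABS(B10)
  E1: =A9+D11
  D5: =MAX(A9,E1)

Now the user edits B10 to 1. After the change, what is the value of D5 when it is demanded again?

D5 now evaluates to 8.

Initial pass — values computed on the first demand:
  A9 = ABS(-5) = 5
  E1 = 5 + 7 = 12
  D5 = MAX(5, 12) = 12

Second demand — change propagation:
  A9: re-runs because B10 -5->1; new result 1.
  E1: re-runs because A9 5->1; new result 8.
  D5: re-runs because A9 5->1; E1 12->8; new result 8.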